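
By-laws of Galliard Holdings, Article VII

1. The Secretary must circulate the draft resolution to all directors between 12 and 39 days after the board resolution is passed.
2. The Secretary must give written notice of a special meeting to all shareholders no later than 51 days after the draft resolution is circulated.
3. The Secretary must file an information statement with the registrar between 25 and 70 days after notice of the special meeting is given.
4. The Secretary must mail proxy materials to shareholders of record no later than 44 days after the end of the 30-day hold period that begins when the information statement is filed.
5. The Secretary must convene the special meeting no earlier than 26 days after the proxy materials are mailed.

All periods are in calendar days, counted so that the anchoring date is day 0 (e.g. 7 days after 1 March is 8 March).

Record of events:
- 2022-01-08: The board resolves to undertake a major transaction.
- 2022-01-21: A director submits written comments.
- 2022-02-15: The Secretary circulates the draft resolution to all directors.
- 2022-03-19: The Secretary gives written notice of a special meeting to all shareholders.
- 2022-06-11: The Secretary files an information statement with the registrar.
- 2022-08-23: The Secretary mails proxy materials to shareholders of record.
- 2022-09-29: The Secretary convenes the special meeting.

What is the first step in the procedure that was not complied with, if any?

Step 1 — 12 and 39 days from 2022-01-08 (when the board resolution is passed) are 2022-01-20 and 2022-02-16 respectively; done 2022-02-15, which is between those dates.
Step 2 — counting 51 days from 2022-02-15 (when the draft resolution is circulated) gives a deadline of 2022-04-07; done 2022-03-19 — timely.
Step 3 — 25 and 70 days from 2022-03-19 (when notice of the special meeting is given) are 2022-04-13 and 2022-05-28 respectively; 2022-06-11 is 14 days past the end of the window.

Step 3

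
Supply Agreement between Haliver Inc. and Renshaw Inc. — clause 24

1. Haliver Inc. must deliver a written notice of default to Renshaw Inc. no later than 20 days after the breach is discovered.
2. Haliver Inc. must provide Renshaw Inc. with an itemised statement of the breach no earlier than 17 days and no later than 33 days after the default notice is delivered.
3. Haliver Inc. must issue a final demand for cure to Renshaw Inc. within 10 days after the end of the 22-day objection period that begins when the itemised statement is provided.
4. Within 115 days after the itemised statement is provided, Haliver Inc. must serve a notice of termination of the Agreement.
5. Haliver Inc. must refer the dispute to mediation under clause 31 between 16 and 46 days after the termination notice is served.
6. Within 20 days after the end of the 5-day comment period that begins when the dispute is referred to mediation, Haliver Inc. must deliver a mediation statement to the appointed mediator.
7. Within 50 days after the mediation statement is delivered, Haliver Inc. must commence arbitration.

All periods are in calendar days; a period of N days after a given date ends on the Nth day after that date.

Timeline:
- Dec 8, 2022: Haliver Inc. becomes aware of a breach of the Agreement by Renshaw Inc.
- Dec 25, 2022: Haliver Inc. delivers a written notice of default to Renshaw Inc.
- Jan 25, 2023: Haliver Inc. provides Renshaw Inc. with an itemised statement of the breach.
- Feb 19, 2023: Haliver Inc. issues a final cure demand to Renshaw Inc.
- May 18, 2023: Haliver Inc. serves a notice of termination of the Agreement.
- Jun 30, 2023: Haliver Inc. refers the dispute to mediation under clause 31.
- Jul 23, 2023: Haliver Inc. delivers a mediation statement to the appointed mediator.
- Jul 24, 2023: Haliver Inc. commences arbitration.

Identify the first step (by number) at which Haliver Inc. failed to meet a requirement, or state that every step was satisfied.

Step 1: 20 days after Dec 8, 2022 (when the breach is discovered) is Dec 28, 2022; Dec 25, 2022 is within that limit.
Step 2: the window is 17–33 days after Dec 25, 2022 (when the default notice is delivered), so Jan 11, 2023 through Jan 27, 2023; Jan 25, 2023 falls inside that range.
Step 3: 10 days after Feb 16, 2023 (end of the 22-day objection period, which began when the itemised statement is provided on Jan 25, 2023) is Feb 26, 2023; completed Feb 19, 2023, before the deadline.
Step 4: 115 days after Jan 25, 2023 (when the itemised statement is provided) is May 20, 2023; May 18, 2023 is within that limit.
Step 5: the window is 16–46 days after May 18, 2023 (when the termination notice is served), so Jun 3, 2023 through Jul 3, 2023; Jun 30, 2023 falls inside that range.
Step 6: 20 days after Jul 5, 2023 (end of the 5-day comment period, which began when the dispute is referred to mediation on Jun 30, 2023) is Jul 25, 2023; completed Jul 23, 2023, before the deadline.
Step 7: 50 days after Jul 23, 2023 (when the mediation statement is delivered) is Sep 11, 2023; completed Jul 24, 2023, before the deadline.

None — every step was satisfied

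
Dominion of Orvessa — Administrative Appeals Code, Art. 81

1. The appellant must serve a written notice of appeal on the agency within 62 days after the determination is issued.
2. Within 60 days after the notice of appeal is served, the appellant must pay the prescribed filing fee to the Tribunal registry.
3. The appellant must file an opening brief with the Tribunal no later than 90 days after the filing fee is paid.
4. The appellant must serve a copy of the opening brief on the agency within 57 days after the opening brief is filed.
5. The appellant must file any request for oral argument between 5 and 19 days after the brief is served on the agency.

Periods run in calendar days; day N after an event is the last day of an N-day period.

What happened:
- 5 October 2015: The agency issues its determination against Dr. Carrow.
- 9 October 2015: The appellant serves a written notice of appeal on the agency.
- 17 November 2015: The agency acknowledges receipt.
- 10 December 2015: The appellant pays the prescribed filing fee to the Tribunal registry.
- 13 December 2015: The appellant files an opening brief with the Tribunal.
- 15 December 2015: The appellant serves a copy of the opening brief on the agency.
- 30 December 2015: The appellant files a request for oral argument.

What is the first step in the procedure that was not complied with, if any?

Step 1 — counting 62 days from 5 October 2015 (when the determination is issued) gives a deadline of 6 December 2015; 9 October 2015 is within that limit.
Step 2 — counting 60 days from 9 October 2015 (when the notice of appeal is served) gives a deadline of 8 December 2015; done 10 December 2015 — 2 days late.

Step 2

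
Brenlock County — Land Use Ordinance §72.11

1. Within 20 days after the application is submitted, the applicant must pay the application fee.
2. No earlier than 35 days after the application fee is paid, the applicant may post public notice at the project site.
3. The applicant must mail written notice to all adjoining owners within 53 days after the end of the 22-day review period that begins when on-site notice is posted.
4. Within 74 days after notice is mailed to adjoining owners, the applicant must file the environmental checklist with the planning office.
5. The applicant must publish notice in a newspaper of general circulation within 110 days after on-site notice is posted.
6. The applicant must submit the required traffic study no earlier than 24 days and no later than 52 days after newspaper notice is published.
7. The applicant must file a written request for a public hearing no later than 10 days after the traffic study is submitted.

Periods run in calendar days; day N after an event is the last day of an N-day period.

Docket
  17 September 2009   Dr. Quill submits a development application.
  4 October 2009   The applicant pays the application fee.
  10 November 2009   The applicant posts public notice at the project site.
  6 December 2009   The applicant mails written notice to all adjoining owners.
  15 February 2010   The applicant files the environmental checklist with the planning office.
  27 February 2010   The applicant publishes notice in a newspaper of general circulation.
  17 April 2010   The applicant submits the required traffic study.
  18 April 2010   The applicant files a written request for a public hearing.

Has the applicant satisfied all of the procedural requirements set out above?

Step 1: 20 days after 17 September 2009 (when the application is submitted) is 7 October 2009; 4 October 2009 is within that limit.
Step 2: the earliest permitted date is 35 days after 4 October 2009 (when the application fee is paid), i.e. 8 November 2009; done 10 November 2009, after the minimum wait.
Step 3: 53 days after 2 December 2009 (end of the 22-day review period, which began when on-site notice is posted on 10 November 2009) is 24 January 2010; done 6 December 2009 — timely.
Step 4: 74 days after 6 December 2009 (when notice is mailed to adjoining owners) is 18 February 2010; completed 15 February 2010, before the deadline.
Step 5: 110 days after 10 November 2009 (when on-site notice is posted) is 28 February 2010; completed 27 February 2010, before the deadline.
Step 6: the window is 24–52 days after 27 February 2010 (when newspaper notice is published), so 23 March 2010 through 20 April 2010; 17 April 2010 falls inside that range.
Step 7: 10 days after 17 April 2010 (when the traffic study is submitted) is 27 April 2010; 18 April 2010 is within that limit.

Yes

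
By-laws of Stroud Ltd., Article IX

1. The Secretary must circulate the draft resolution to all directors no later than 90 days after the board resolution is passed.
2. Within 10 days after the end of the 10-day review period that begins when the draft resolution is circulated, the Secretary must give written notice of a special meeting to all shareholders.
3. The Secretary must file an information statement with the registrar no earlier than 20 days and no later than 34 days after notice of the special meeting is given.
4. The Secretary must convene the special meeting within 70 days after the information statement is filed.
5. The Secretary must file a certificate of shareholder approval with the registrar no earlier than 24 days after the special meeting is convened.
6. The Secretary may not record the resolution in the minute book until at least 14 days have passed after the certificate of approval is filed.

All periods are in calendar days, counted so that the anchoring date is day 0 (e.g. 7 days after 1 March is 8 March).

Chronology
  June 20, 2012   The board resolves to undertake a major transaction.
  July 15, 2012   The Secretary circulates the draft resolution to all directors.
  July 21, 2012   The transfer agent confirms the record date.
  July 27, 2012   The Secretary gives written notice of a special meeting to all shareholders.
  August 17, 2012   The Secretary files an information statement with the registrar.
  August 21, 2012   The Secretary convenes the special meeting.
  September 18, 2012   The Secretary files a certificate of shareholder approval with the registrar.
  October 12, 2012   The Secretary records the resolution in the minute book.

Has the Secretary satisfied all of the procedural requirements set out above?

Yes

(1) due by June 20, 2012 + 90 days = September 18, 2012; completed July 15, 2012, before the deadline.
(2) due by July 25, 2012 + 10 days = August 4, 2012; completed July 27, 2012, before the deadline.
(3) the permitted window runs from July 27, 2012 + 20 = August 16, 2012 to July 27, 2012 + 34 = August 30, 2012; done August 17, 2012, which is between those dates.
(4) due by August 17, 2012 + 70 days = October 26, 2012; completed August 21, 2012, before the deadline.
(5) permitted from August 21, 2012 + 24 days = September 14, 2012 onward; September 18, 2012 is on or after that date.
(6) permitted from September 18, 2012 + 14 days = October 2, 2012 onward; October 12, 2012 is on or after that date.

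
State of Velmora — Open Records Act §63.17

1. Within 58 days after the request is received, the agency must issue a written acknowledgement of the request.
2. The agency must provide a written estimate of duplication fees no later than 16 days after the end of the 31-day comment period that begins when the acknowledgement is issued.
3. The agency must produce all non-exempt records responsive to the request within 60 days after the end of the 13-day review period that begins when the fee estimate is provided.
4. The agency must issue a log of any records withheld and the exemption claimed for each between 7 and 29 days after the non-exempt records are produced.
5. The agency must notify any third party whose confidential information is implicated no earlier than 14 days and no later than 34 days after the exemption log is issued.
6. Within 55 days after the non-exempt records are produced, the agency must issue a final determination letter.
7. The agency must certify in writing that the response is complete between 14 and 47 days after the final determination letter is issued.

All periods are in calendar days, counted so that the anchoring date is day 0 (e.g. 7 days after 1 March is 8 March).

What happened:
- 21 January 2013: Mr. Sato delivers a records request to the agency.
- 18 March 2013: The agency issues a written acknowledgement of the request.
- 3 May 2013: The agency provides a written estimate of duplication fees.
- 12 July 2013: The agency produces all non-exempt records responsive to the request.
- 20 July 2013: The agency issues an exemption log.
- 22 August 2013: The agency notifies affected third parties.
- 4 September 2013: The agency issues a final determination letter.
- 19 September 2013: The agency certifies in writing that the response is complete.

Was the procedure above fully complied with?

Yes

Step 1: 58 days after 21 January 2013 (when the request is received) is 20 March 2013; completed 18 March 2013, before the deadline.
Step 2: 16 days after 18 April 2013 (end of the 31-day comment period, which began when the acknowledgement is issued on 18 March 2013) is 4 May 2013; done 3 May 2013 — timely.
Step 3: 60 days after 16 May 2013 (end of the 13-day review period, which began when the fee estimate is provided on 3 May 2013) is 15 July 2013; 12 July 2013 is within that limit.
Step 4: the window is 7–29 days after 12 July 2013 (when the non-exempt records are produced), so 19 July 2013 through 10 August 2013; done 20 July 2013 — within the window.
Step 5: the window is 14–34 days after 20 July 2013 (when the exemption log is issued), so 3 August 2013 through 23 August 2013; done 22 August 2013 — within the window.
Step 6: 55 days after 12 July 2013 (when the non-exempt records are produced) is 5 September 2013; 4 September 2013 is within that limit.
Step 7: the window is 14–47 days after 4 September 2013 (when the final determination letter is issued), so 18 September 2013 through 21 October 2013; done 19 September 2013, which is between those dates.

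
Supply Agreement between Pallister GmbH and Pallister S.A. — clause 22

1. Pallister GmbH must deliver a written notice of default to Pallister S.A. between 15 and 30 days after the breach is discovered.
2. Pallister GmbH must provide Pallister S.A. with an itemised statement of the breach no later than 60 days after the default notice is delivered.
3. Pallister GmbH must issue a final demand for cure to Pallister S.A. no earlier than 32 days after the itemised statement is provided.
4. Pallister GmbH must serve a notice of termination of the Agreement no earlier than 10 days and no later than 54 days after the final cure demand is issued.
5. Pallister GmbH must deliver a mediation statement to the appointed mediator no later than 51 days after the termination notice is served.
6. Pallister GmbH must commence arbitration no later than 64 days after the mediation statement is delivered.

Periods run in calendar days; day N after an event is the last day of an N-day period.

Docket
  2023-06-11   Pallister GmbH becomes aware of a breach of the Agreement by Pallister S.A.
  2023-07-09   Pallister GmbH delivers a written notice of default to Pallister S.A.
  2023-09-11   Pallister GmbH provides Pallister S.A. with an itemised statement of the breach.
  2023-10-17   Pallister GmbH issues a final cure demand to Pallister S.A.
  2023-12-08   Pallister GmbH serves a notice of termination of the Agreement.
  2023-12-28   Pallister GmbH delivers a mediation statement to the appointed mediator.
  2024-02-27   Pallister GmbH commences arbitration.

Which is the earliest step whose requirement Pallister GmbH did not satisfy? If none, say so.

Step 1 — 15 and 30 days from 2023-06-11 (when the breach is discovered) are 2023-06-26 and 2023-07-11 respectively; done 2023-07-09, which is between those dates.
Step 2 — counting 60 days from 2023-07-09 (when the default notice is delivered) gives a deadline of 2023-09-07; not done until 2023-09-11, 4 days after the deadline.
Later steps need not be reached.

Step 2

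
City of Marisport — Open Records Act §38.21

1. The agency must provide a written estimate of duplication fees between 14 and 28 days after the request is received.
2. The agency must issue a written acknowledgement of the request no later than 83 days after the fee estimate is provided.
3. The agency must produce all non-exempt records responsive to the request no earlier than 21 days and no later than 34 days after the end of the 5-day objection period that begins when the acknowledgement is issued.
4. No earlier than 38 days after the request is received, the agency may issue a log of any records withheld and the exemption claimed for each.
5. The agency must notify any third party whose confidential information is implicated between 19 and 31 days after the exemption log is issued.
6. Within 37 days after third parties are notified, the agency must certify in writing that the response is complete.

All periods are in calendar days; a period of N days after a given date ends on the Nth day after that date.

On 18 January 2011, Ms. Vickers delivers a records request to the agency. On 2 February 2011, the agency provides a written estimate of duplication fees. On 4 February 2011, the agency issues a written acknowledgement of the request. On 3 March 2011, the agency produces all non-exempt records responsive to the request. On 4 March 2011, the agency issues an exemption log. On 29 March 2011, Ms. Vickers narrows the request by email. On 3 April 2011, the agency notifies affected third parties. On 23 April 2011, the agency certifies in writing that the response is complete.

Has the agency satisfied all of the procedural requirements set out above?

Step 1 — 14 and 28 days from 18 January 2011 (when the request is received) are 1 February 2011 and 15 February 2011 respectively; done 2 February 2011, which is between those dates.
Step 2 — counting 83 days from 2 February 2011 (when the fee estimate is provided) gives a deadline of 26 April 2011; done 4 February 2011 — timely.
Step 3 — 21 and 34 days from 9 February 2011 (end of the 5-day objection period, which began when the acknowledgement is issued on 4 February 2011) are 2 March 2011 and 15 March 2011 respectively; done 3 March 2011 — within the window.
Step 4 — must wait 38 days from 18 January 2011 (when the request is received), so not before 25 February 2011; done 4 March 2011, after the minimum wait.
Step 5 — 19 and 31 days from 4 March 2011 (when the exemption log is issued) are 23 March 2011 and 4 April 2011 respectively; done 3 April 2011, which is between those dates.
Step 6 — counting 37 days from 3 April 2011 (when third parties are notified) gives a deadline of 10 May 2011; 23 April 2011 is within that limit.

Yes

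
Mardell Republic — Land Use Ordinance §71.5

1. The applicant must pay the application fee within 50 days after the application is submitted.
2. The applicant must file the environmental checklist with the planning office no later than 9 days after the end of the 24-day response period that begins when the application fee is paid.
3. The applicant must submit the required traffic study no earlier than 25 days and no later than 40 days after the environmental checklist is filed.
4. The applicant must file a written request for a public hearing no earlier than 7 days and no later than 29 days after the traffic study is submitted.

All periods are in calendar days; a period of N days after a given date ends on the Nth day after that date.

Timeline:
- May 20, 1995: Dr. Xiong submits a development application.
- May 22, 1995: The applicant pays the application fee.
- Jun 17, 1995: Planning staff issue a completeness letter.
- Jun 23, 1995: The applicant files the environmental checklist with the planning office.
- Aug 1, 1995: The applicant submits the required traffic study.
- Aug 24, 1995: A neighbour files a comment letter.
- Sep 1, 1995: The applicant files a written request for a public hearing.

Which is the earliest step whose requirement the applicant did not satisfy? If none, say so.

Step 4

Step 1 — counting 50 days from May 20, 1995 (when the application is submitted) gives a deadline of Jul 9, 1995; completed May 22, 1995, before the deadline.
Step 2 — counting 9 days from Jun 15, 1995 (end of the 24-day response period, which began when the application fee is paid on May 22, 1995) gives a deadline of Jun 24, 1995; completed Jun 23, 1995, before the deadline.
Step 3 — 25 and 40 days from Jun 23, 1995 (when the environmental checklist is filed) are Jul 18, 1995 and Aug 2, 1995 respectively; Aug 1, 1995 falls inside that range.
Step 4 — 7 and 29 days from Aug 1, 1995 (when the traffic study is submitted) are Aug 8, 1995 and Aug 30, 1995 respectively; done Sep 1, 1995 — 2 days after the window closed.
Later steps need not be reached.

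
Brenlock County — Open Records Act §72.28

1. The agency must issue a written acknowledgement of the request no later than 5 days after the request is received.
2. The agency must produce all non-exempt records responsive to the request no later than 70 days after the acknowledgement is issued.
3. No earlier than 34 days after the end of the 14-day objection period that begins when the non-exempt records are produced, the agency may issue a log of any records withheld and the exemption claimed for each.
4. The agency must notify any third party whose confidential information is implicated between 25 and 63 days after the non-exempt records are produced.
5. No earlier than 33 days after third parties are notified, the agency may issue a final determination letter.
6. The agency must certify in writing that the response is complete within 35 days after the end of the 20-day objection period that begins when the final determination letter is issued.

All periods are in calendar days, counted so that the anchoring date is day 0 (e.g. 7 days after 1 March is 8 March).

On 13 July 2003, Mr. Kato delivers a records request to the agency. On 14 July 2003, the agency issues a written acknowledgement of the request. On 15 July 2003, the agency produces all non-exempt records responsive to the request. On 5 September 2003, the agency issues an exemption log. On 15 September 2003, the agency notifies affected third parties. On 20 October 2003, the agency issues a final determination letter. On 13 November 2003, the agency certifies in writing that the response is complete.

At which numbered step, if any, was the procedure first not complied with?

Step 1: 5 days after 13 July 2003 (when the request is received) is 18 July 2003; done 14 July 2003 — timely.
Step 2: 70 days after 14 July 2003 (when the acknowledgement is issued) is 22 September 2003; done 15 July 2003 — timely.
Step 3: the earliest permitted date is 34 days after 29 July 2003 (end of the 14-day objection period, which began when the non-exempt records are produced on 15 July 2003), i.e. 1 September 2003; done 5 September 2003, after the minimum wait.
Step 4: the window is 25–63 days after 15 July 2003 (when the non-exempt records are produced), so 9 August 2003 through 16 September 2003; done 15 September 2003, which is between those dates.
Step 5: the earliest permitted date is 33 days after 15 September 2003 (when third parties are notified), i.e. 18 October 2003; done 20 October 2003, after the minimum wait.
Step 6: 35 days after 9 November 2003 (end of the 20-day objection period, which began when the final determination letter is issued on 20 October 2003) is 14 December 2003; done 13 November 2003 — timely.

None — every step was satisfied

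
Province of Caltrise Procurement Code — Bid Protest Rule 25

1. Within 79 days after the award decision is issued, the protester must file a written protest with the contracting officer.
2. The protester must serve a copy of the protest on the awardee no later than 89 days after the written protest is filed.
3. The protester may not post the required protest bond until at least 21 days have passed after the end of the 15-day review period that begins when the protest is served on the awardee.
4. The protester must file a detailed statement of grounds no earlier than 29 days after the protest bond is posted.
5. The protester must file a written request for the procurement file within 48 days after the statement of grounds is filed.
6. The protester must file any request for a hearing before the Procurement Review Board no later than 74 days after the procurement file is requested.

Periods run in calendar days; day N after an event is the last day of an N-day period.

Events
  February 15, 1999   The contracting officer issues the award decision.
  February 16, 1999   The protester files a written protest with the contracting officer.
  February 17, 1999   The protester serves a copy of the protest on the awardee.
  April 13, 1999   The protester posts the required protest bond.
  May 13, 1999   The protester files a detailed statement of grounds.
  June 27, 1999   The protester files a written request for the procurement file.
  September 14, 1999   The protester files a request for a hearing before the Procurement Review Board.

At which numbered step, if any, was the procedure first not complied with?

Step 6

Step 1: 79 days after February 15, 1999 (when the award decision is issued) is May 5, 1999; completed February 16, 1999, before the deadline.
Step 2: 89 days after February 16, 1999 (when the written protest is filed) is May 16, 1999; February 17, 1999 is within that limit.
Step 3: the earliest permitted date is 21 days after March 4, 1999 (end of the 15-day review period, which began when the protest is served on the awardee on February 17, 1999), i.e. March 25, 1999; done April 13, 1999 — permitted.
Step 4: the earliest permitted date is 29 days after April 13, 1999 (when the protest bond is posted), i.e. May 12, 1999; done May 13, 1999, after the minimum wait.
Step 5: 48 days after May 13, 1999 (when the statement of grounds is filed) is June 30, 1999; June 27, 1999 is within that limit.
Step 6: 74 days after June 27, 1999 (when the procurement file is requested) is September 9, 1999; not done until September 14, 1999, 5 days after the deadline.
Later steps need not be reached.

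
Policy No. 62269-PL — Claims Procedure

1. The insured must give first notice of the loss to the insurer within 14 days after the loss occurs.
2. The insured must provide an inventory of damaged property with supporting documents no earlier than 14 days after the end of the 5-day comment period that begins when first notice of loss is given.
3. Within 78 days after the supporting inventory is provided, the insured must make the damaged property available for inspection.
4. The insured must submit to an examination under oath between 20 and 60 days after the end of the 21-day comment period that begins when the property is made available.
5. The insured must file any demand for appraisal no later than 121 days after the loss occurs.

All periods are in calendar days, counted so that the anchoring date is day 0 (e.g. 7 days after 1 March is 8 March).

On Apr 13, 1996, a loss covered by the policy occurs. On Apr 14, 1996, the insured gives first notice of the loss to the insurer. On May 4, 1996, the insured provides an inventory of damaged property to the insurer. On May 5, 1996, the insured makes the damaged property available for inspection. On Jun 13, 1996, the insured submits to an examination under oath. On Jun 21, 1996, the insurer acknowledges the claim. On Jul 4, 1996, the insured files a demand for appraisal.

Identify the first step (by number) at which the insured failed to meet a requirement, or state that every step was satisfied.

(1) due by Apr 13, 1996 + 14 days = Apr 27, 1996; done Apr 14, 1996 — timely.
(2) permitted from Apr 19, 1996 + 14 days = May 3, 1996 onward; done May 4, 1996 — permitted.
(3) due by May 4, 1996 + 78 days = Jul 21, 1996; completed May 5, 1996, before the deadline.
(4) the permitted window runs from May 26, 1996 + 20 = Jun 15, 1996 to May 26, 1996 + 60 = Jul 25, 1996; done Jun 13, 1996 — 2 days before the window opened.
The analysis stops there.

Step 4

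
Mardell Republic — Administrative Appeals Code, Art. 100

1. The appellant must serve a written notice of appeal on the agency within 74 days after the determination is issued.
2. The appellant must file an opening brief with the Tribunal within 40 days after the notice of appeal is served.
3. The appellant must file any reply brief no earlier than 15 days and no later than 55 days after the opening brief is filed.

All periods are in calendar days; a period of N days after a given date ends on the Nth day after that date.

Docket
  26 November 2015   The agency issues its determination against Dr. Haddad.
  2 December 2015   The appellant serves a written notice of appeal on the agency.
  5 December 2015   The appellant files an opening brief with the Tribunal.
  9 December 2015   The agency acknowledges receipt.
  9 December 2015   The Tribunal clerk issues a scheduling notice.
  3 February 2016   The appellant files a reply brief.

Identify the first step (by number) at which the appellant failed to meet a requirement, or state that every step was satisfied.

Step 3

Step 1: 74 days after 26 November 2015 (when the determination is issued) is 8 February 2016; 2 December 2015 is within that limit.
Step 2: 40 days after 2 December 2015 (when the notice of appeal is served) is 11 January 2016; completed 5 December 2015, before the deadline.
Step 3: the window is 15–55 days after 5 December 2015 (when the opening brief is filed), so 20 December 2015 through 29 January 2016; 3 February 2016 is 5 days past the end of the window.
Later steps need not be reached.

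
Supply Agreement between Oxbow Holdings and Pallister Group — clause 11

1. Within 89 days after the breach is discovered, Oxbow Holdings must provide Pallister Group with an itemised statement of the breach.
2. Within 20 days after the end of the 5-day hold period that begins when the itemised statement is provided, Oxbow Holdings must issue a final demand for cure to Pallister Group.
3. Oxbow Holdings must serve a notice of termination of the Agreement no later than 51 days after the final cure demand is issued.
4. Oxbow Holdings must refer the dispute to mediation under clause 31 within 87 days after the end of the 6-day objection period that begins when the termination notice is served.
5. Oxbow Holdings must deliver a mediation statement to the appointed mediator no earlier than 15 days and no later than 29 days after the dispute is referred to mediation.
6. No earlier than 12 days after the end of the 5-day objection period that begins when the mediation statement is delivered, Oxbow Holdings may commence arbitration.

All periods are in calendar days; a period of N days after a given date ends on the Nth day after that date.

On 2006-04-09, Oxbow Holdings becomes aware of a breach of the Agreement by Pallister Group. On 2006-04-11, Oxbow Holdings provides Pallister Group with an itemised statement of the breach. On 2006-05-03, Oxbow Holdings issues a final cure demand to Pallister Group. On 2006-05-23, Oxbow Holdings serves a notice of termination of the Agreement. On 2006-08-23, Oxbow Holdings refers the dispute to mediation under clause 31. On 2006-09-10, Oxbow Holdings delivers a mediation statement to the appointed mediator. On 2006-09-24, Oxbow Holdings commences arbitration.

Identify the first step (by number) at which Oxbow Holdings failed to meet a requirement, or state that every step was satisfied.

Step 6

Step 1: 89 days after 2006-04-09 (when the breach is discovered) is 2006-07-07; completed 2006-04-11, before the deadline.
Step 2: 20 days after 2006-04-16 (end of the 5-day hold period, which began when the itemised statement is provided on 2006-04-11) is 2006-05-06; completed 2006-05-03, before the deadline.
Step 3: 51 days after 2006-05-03 (when the final cure demand is issued) is 2006-06-23; completed 2006-05-23, before the deadline.
Step 4: 87 days after 2006-05-29 (end of the 6-day objection period, which began when the termination notice is served on 2006-05-23) is 2006-08-24; done 2006-08-23 — timely.
Step 5: the window is 15–29 days after 2006-08-23 (when the dispute is referred to mediation), so 2006-09-07 through 2006-09-21; done 2006-09-10, which is between those dates.
Step 6: the earliest permitted date is 12 days after 2006-09-15 (end of the 5-day objection period, which began when the mediation statement is delivered on 2006-09-10), i.e. 2006-09-27; 2006-09-24 is 3 days before the earliest permitted date.
The procedure was therefore not followed at step 6.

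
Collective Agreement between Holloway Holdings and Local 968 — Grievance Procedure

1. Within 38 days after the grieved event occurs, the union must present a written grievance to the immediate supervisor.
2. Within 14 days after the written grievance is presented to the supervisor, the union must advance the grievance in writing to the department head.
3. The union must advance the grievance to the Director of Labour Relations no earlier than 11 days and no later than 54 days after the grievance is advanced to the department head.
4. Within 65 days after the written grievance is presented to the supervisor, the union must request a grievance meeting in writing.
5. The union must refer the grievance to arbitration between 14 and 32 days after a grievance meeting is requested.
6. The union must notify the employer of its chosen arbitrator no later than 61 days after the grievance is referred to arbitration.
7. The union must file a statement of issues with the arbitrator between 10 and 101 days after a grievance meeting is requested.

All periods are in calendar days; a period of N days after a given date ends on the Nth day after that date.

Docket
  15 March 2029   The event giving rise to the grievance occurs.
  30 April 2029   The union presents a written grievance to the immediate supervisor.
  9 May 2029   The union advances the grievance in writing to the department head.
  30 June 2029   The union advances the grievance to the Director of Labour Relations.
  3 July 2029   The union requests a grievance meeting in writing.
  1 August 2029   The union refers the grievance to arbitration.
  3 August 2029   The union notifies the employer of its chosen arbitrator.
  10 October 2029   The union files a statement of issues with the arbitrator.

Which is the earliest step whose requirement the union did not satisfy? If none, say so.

Step 1: 38 days after 15 March 2029 (when the grieved event occurs) is 22 April 2029; done 30 April 2029 — 8 days late.

Step 1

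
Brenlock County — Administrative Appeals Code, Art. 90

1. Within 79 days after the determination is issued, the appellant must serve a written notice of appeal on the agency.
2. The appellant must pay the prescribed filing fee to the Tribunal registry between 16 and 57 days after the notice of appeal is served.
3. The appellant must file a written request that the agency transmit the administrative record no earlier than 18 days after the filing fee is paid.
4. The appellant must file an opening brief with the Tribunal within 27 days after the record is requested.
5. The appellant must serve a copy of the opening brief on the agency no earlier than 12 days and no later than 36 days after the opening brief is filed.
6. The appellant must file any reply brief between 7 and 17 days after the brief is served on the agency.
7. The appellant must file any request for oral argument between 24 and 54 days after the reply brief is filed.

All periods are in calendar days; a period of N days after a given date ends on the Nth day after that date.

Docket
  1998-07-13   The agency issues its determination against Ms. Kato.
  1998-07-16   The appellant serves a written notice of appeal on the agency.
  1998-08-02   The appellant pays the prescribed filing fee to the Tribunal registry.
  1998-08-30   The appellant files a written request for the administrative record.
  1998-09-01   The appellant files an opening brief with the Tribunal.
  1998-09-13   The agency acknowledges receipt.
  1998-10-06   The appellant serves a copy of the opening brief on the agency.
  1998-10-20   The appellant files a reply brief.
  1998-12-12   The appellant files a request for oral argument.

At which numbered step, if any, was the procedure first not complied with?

None — every step was satisfied

(1) due by 1998-07-13 + 79 days = 1998-09-30; completed 1998-07-16, before the deadline.
(2) the permitted window runs from 1998-07-16 + 16 = 1998-08-01 to 1998-07-16 + 57 = 1998-09-11; done 1998-08-02 — within the window.
(3) permitted from 1998-08-02 + 18 days = 1998-08-20 onward; 1998-08-30 is on or after that date.
(4) due by 1998-08-30 + 27 days = 1998-09-26; done 1998-09-01 — timely.
(5) the permitted window runs from 1998-09-01 + 12 = 1998-09-13 to 1998-09-01 + 36 = 1998-10-07; done 1998-10-06, which is between those dates.
(6) the permitted window runs from 1998-10-06 + 7 = 1998-10-13 to 1998-10-06 + 17 = 1998-10-23; done 1998-10-20, which is between those dates.
(7) the permitted window runs from 1998-10-20 + 24 = 1998-11-13 to 1998-10-20 + 54 = 1998-12-13; done 1998-12-12 — within the window.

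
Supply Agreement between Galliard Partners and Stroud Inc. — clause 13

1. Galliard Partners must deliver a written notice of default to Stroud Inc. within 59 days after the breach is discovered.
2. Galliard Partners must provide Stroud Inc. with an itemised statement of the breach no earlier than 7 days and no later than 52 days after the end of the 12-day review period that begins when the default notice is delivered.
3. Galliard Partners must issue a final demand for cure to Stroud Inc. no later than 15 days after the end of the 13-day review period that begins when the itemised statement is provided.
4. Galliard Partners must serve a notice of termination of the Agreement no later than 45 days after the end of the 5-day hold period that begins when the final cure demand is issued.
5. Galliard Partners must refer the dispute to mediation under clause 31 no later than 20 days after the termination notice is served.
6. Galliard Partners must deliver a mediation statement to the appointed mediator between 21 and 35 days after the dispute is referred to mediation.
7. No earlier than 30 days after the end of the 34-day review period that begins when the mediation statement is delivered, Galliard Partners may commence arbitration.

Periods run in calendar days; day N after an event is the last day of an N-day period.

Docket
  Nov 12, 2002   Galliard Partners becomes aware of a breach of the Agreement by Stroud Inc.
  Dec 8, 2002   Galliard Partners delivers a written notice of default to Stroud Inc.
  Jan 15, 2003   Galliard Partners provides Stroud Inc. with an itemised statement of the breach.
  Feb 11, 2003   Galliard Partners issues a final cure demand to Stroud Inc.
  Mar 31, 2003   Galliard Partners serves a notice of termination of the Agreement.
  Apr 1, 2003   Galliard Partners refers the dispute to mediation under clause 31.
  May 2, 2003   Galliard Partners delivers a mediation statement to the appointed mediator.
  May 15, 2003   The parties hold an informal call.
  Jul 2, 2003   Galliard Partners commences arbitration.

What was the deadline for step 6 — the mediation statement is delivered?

May 6, 2003

Step 6 runs from Apr 1, 2003, when the dispute is referred to mediation. The window is 21–35 days after Apr 1, 2003; it closes on May 6, 2003.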